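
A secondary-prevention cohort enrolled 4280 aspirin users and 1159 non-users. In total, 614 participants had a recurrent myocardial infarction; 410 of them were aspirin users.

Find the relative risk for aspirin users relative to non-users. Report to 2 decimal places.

0.54

aspirin users without the outcome: 4280 − 410 = 3870
non-users with the outcome: 614 − 410 = 204
non-users without the outcome: 1159 − 204 = 955
risk, aspirin users = 410/4280 = 0.0958
risk, non-users = 204/1159 = 0.1760
RR = 0.0958 / 0.1760 = 0.54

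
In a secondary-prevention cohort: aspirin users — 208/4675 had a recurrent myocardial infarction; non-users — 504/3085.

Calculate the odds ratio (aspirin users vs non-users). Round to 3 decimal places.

odds, aspirin users = 208/4467 = 0.04656
odds, non-users = 504/2581 = 0.19527
OR = 0.04656 / 0.19527 = 0.238

0.238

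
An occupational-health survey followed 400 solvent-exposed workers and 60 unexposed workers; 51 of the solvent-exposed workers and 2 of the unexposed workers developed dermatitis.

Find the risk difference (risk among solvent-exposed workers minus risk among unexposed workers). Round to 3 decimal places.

risk, solvent-exposed workers = 51/400 = 0.12750
risk, unexposed workers = 2/60 = 0.03333
risk difference = 0.12750 − 0.03333 = 0.094

0.094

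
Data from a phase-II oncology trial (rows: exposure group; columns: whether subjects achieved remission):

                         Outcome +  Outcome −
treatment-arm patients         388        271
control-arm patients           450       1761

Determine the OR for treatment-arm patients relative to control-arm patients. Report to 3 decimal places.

OR = (388 × 1761) / (271 × 450) = 683268/121950 ≈ 5.603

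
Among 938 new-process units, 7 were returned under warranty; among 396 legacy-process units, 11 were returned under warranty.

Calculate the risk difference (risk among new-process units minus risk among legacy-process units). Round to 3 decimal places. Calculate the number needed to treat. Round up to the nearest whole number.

RD = -0.020; NNT = 50

risk, new-process units = 7/938 = 0.00746
risk, legacy-process units = 11/396 = 0.02778
risk difference = 0.00746 − 0.02778 = -0.020
absolute risk difference = 0.020315
1 / 0.020315 = 49.225 → round up → 50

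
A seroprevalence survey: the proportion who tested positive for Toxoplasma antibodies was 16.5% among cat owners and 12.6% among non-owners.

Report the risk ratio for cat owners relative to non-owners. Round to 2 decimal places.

RR = 0.1650 / 0.1260 = 1.31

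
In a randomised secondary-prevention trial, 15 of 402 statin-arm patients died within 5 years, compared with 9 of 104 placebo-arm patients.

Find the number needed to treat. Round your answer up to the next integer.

risk, statin-arm patients = 15/402 = 0.037313
risk, placebo-arm patients = 9/104 = 0.086538
absolute risk difference = 0.049225
1 / 0.049225 = 20.315 → round up → 21

NNT = 21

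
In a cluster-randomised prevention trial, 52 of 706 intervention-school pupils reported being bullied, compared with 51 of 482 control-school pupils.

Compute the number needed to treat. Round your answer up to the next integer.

NNT = 32

risk, intervention-school pupils = 52/706 = 0.073654
risk, control-school pupils = 51/482 = 0.105809
absolute risk difference = 0.032155
1 / 0.032155 = 31.099 → round up → 32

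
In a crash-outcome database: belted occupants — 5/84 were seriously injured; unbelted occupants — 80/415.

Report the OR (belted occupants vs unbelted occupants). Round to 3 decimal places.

odds, belted occupants = 5/79 = 0.0633
odds, unbelted occupants = 80/335 = 0.2388
OR = 0.0633 / 0.2388 = 0.265

OR = 0.265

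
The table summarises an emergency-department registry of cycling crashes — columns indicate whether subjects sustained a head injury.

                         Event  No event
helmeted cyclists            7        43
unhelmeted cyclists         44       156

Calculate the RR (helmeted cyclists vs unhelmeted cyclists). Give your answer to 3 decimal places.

risk, helmeted cyclists = 7/50 = 0.1400
risk, unhelmeted cyclists = 44/200 = 0.2200
RR = 0.1400 / 0.2200 = 0.636

RR: 0.636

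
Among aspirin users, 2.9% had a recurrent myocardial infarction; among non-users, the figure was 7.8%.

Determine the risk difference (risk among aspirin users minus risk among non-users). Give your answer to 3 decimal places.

risk difference = 0.02900 − 0.07800 = -0.049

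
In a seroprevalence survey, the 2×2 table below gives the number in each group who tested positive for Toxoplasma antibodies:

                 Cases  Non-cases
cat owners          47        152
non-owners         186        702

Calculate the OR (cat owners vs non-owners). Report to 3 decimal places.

OR = (47 × 702) / (152 × 186) = 32994/28272 ≈ 1.167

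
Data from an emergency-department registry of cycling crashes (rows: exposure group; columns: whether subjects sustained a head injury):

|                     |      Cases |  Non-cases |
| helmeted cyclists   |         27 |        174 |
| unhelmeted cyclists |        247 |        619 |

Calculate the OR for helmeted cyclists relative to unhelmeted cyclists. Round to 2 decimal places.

odds, helmeted cyclists = 27/174 = 0.1552
odds, unhelmeted cyclists = 247/619 = 0.3990
OR = 0.1552 / 0.3990 = 0.39

OR ≈ 0.39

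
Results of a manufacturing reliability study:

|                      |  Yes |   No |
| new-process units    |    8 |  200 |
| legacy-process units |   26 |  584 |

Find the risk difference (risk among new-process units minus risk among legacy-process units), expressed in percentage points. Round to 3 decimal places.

RD = -0.416

risk, new-process units = 8/208 = 0.03846
risk, legacy-process units = 26/610 = 0.04262
risk difference = 0.03846 − 0.04262 = -0.00416 → -0.416 percentage points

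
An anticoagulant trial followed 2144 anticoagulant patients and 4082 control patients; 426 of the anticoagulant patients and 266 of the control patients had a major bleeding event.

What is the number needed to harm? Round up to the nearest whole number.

risk, anticoagulant patients = 426/2144 = 0.198694
risk, control patients = 266/4082 = 0.065164
absolute risk difference = 0.133530
1 / 0.133530 = 7.489 → round up → 8

NNH: 8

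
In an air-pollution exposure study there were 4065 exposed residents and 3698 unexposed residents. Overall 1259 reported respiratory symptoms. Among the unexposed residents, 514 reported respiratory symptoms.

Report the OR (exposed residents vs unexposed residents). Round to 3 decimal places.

OR: 1.390

exposed residents with the outcome: 1259 − 514 = 745
exposed residents without the outcome: 4065 − 745 = 3320
unexposed residents without the outcome: 3698 − 514 = 3184
OR = (745 × 3184) / (3320 × 514) = 2372080/1706480 ≈ 1.390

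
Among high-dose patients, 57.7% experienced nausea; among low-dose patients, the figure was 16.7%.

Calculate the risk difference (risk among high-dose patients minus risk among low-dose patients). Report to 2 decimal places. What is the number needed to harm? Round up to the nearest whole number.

RD = 0.41; NNH = 3

risk difference = 0.5770 − 0.1670 = 0.41
absolute risk difference = 0.410000
1 / 0.410000 = 2.439 → round up → 3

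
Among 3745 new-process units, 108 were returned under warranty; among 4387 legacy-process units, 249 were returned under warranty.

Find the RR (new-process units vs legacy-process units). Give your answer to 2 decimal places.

risk, new-process units = 108/3745 = 0.02884
risk, legacy-process units = 249/4387 = 0.05676
RR = 0.02884 / 0.05676 = 0.51

0.51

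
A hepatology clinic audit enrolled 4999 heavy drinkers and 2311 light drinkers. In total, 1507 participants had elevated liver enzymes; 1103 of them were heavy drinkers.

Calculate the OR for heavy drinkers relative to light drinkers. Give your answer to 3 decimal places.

heavy drinkers without the outcome: 4999 − 1103 = 3896
light drinkers with the outcome: 1507 − 1103 = 404
light drinkers without the outcome: 2311 − 404 = 1907
OR = (1103 × 1907) / (3896 × 404) = 2103421/1573984 ≈ 1.336

1.336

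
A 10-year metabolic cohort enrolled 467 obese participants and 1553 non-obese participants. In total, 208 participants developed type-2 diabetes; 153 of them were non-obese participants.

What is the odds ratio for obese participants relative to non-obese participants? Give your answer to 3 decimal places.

obese participants with the outcome: 208 − 153 = 55
obese participants without the outcome: 467 − 55 = 412
non-obese participants without the outcome: 1553 − 153 = 1400
OR = (55 × 1400) / (412 × 153) = 77000/63036 ≈ 1.222

1.222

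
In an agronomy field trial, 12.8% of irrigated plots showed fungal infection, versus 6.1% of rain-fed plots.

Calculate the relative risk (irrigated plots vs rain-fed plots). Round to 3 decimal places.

RR = 0.1280 / 0.0610 = 2.098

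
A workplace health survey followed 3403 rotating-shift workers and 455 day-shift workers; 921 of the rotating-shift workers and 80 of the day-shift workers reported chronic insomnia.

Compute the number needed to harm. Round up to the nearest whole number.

risk, rotating-shift workers = 921/3403 = 0.270644
risk, day-shift workers = 80/455 = 0.175824
absolute risk difference = 0.094819
1 / 0.094819 = 10.546 → round up → 11

NNH = 11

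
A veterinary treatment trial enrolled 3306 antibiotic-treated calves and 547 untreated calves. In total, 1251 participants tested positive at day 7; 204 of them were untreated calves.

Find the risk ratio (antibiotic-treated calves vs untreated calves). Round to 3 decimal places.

antibiotic-treated calves with the outcome: 1251 − 204 = 1047
antibiotic-treated calves without the outcome: 3306 − 1047 = 2259
untreated calves without the outcome: 547 − 204 = 343
risk, antibiotic-treated calves = 1047/3306 = 0.3167
risk, untreated calves = 204/547 = 0.3729
RR = 0.3167 / 0.3729 = 0.849

0.849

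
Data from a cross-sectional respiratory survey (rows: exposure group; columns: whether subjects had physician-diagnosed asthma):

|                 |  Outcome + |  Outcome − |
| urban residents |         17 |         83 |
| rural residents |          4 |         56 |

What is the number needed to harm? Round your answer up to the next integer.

risk, urban residents = 17/100 = 0.170000
risk, rural residents = 4/60 = 0.066667
absolute risk difference = 0.103333
1 / 0.103333 = 9.677 → round up → 10

NNH ≈ 10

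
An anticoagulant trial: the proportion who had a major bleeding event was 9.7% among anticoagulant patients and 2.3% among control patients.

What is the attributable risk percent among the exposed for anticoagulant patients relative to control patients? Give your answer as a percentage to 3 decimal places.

AR% = (0.09700 − 0.02300) / 0.09700 = 0.7629 → 76.289%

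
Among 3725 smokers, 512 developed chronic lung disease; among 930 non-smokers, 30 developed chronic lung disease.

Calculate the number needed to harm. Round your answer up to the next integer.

NNH: 10

risk, smokers = 512/3725 = 0.137450
risk, non-smokers = 30/930 = 0.032258
absolute risk difference = 0.105192
1 / 0.105192 = 9.506 → round up → 10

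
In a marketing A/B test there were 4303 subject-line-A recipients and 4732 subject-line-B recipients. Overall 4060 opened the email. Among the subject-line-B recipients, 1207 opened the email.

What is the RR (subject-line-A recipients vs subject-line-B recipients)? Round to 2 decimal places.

subject-line-A recipients with the outcome: 4060 − 1207 = 2853
subject-line-A recipients without the outcome: 4303 − 2853 = 1450
subject-line-B recipients without the outcome: 4732 − 1207 = 3525
risk, subject-line-A recipients = 2853/4303 = 0.6630
risk, subject-line-B recipients = 1207/4732 = 0.2551
RR = 0.6630 / 0.2551 = 2.60

RR ≈ 2.60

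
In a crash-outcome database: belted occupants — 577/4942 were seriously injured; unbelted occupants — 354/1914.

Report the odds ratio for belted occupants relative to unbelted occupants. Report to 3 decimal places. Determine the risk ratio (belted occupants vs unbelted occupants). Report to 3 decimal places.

OR = 0.583; RR = 0.631

OR = (577 × 1560) / (4365 × 354) = 900120/1545210 ≈ 0.583
risk, belted occupants = 577/4942 = 0.1168
risk, unbelted occupants = 354/1914 = 0.1850
RR = 0.1168 / 0.1850 = 0.631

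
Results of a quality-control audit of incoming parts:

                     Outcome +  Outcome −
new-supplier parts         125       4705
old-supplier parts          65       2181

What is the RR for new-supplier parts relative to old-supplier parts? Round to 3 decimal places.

RR ≈ 0.894

risk, new-supplier parts = 125/4830 = 0.02588
risk, old-supplier parts = 65/2246 = 0.02894
RR = 0.02588 / 0.02894 = 0.894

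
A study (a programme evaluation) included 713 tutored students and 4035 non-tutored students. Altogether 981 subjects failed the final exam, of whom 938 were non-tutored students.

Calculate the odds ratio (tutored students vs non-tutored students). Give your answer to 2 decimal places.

0.21

tutored students with the outcome: 981 − 938 = 43
tutored students without the outcome: 713 − 43 = 670
non-tutored students without the outcome: 4035 − 938 = 3097
odds, tutored students = 43/670 = 0.0642
odds, non-tutored students = 938/3097 = 0.3029
OR = 0.0642 / 0.3029 = 0.21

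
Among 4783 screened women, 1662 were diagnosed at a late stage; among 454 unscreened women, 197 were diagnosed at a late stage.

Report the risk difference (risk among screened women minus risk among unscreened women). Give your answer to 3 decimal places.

risk, screened women = 1662/4783 = 0.3475
risk, unscreened women = 197/454 = 0.4339
risk difference = 0.3475 − 0.4339 = -0.086

-0.086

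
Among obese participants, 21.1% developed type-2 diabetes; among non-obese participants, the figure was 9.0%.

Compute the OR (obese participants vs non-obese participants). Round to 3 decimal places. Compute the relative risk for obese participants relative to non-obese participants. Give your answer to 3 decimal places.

odds, obese participants = 0.2110/0.7890 = 0.2674
odds, non-obese participants = 0.0900/0.9100 = 0.0989
OR = 0.2674 / 0.0989 = 2.704
RR = 0.2110 / 0.0900 = 2.344

OR = 2.704; RR = 2.344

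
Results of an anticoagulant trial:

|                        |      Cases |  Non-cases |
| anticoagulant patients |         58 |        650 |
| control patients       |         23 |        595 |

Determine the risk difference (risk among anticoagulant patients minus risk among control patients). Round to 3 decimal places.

risk, anticoagulant patients = 58/708 = 0.08192
risk, control patients = 23/618 = 0.03722
risk difference = 0.08192 − 0.03722 = 0.045

0.045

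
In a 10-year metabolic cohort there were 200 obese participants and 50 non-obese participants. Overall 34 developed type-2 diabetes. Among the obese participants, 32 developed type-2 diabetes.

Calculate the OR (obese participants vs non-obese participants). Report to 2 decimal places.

obese participants without the outcome: 200 − 32 = 168
non-obese participants with the outcome: 34 − 32 = 2
non-obese participants without the outcome: 50 − 2 = 48
odds, obese participants = 32/168 = 0.19048
odds, non-obese participants = 2/48 = 0.04167
OR = 0.19048 / 0.04167 = 4.57

4.57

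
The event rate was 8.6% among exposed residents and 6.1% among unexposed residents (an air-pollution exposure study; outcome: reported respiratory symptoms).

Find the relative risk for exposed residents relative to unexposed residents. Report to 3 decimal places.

RR = 0.0860 / 0.0610 = 1.410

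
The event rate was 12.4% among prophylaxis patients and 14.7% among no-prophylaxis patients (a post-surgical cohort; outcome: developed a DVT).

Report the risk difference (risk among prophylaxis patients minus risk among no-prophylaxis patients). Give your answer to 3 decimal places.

risk difference = 0.1240 − 0.1470 = -0.023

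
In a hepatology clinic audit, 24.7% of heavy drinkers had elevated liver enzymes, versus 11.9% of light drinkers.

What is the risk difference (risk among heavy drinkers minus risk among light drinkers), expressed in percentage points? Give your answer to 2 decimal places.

risk difference = 0.2470 − 0.1190 = 0.1280 → 12.80 percentage points

RD: 12.80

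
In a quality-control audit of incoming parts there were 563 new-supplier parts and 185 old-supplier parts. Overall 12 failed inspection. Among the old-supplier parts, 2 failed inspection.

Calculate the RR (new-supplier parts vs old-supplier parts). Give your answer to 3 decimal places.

1.643

new-supplier parts with the outcome: 12 − 2 = 10
new-supplier parts without the outcome: 563 − 10 = 553
old-supplier parts without the outcome: 185 − 2 = 183
risk, new-supplier parts = 10/563 = 0.01776
risk, old-supplier parts = 2/185 = 0.01081
RR = 0.01776 / 0.01081 = 1.643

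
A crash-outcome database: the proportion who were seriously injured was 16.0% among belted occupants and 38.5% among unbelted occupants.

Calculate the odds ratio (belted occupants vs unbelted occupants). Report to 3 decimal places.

OR = 0.304

odds, belted occupants = 0.1600/0.8400 = 0.1905
odds, unbelted occupants = 0.3850/0.6150 = 0.6260
OR = 0.1905 / 0.6260 = 0.304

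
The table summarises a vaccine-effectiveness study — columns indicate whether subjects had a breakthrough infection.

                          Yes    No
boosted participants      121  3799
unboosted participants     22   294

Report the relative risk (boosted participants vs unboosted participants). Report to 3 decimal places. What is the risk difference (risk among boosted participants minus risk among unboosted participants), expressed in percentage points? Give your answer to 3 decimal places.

risk, boosted participants = 121/3920 = 0.03087
risk, unboosted participants = 22/316 = 0.06962
RR = 0.03087 / 0.06962 = 0.443
risk difference = 0.03087 − 0.06962 = -0.03875 → -3.875 percentage points

RR = 0.443; RD = -3.875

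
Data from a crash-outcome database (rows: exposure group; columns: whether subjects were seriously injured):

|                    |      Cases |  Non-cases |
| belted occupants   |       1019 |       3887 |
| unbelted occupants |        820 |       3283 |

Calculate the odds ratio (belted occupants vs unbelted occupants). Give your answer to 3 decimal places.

1.050

odds, belted occupants = 1019/3887 = 0.2622
odds, unbelted occupants = 820/3283 = 0.2498
OR = 0.2622 / 0.2498 = 1.050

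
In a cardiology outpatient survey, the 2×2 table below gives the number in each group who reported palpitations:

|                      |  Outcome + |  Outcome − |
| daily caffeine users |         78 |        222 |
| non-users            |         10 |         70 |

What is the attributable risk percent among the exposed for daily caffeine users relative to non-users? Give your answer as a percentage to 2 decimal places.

risk, daily caffeine users = 78/300 = 0.2600
risk, non-users = 10/80 = 0.1250
AR% = (0.2600 − 0.1250) / 0.2600 = 0.5192 → 51.92%

AR%: 51.92%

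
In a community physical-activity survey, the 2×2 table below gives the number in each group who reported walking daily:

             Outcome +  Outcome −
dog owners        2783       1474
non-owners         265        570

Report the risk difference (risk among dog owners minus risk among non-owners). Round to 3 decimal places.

risk, dog owners = 2783/4257 = 0.6537
risk, non-owners = 265/835 = 0.3174
risk difference = 0.6537 − 0.3174 = 0.336

0.336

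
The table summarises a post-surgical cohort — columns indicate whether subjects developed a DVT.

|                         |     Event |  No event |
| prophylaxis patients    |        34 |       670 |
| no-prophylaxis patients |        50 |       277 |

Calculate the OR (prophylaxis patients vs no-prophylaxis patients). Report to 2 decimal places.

odds, prophylaxis patients = 34/670 = 0.05075
odds, no-prophylaxis patients = 50/277 = 0.18051
OR = 0.05075 / 0.18051 = 0.28

0.28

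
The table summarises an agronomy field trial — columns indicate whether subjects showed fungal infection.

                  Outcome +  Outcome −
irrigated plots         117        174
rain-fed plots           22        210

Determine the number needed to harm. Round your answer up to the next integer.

risk, irrigated plots = 117/291 = 0.402062
risk, rain-fed plots = 22/232 = 0.094828
absolute risk difference = 0.307234
1 / 0.307234 = 3.255 → round up → 4

NNH ≈ 4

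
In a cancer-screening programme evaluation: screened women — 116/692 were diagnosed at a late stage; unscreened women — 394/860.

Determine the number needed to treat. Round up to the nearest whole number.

risk, screened women = 116/692 = 0.167630
risk, unscreened women = 394/860 = 0.458140
absolute risk difference = 0.290509
1 / 0.290509 = 3.442 → round up → 4

4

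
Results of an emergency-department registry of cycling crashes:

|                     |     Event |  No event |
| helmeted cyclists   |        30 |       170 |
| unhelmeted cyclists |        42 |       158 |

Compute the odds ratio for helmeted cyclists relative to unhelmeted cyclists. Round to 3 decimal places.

odds, helmeted cyclists = 30/170 = 0.1765
odds, unhelmeted cyclists = 42/158 = 0.2658
OR = 0.1765 / 0.2658 = 0.664

OR ≈ 0.664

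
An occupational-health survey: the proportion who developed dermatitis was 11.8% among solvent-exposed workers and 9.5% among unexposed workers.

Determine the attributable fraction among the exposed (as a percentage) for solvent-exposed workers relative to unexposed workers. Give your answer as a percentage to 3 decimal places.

AR% = (0.1180 − 0.0950) / 0.1180 = 0.1949 → 19.492%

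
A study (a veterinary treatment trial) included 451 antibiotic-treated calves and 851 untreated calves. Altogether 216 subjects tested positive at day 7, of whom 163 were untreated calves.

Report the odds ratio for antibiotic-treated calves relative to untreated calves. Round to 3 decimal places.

antibiotic-treated calves with the outcome: 216 − 163 = 53
antibiotic-treated calves without the outcome: 451 − 53 = 398
untreated calves without the outcome: 851 − 163 = 688
OR = (53 × 688) / (398 × 163) = 36464/64874 ≈ 0.562

0.562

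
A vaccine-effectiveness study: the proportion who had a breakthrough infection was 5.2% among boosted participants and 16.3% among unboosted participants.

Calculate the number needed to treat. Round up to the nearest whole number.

absolute risk difference = 0.111000
1 / 0.111000 = 9.009 → round up → 10

NNT: 10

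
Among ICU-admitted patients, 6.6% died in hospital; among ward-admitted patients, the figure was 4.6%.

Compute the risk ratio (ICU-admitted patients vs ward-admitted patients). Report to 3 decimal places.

RR = 0.06600 / 0.04600 = 1.435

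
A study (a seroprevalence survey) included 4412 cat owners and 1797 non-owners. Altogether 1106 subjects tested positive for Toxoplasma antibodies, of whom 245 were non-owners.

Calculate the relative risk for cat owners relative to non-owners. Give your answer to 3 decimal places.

cat owners with the outcome: 1106 − 245 = 861
cat owners without the outcome: 4412 − 861 = 3551
non-owners without the outcome: 1797 − 245 = 1552
risk, cat owners = 861/4412 = 0.1951
risk, non-owners = 245/1797 = 0.1363
RR = 0.1951 / 0.1363 = 1.431

RR = 1.431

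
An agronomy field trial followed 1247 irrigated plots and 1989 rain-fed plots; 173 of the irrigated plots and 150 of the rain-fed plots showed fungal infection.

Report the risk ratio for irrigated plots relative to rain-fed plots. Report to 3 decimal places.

1.840

risk, irrigated plots = 173/1247 = 0.1387
risk, rain-fed plots = 150/1989 = 0.0754
RR = 0.1387 / 0.0754 = 1.840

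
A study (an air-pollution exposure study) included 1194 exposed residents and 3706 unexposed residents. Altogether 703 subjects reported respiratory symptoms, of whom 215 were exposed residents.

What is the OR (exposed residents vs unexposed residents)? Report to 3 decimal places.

OR = 1.448

exposed residents without the outcome: 1194 − 215 = 979
unexposed residents with the outcome: 703 − 215 = 488
unexposed residents without the outcome: 3706 − 488 = 3218
OR = (215 × 3218) / (979 × 488) = 691870/477752 ≈ 1.448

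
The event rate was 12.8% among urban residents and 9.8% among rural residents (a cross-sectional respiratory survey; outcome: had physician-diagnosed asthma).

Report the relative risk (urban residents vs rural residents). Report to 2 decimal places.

RR = 0.1280 / 0.0980 = 1.31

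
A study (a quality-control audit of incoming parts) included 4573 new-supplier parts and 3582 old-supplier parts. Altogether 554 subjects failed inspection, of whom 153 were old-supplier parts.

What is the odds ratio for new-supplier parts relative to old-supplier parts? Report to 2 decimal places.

OR: 2.15

new-supplier parts with the outcome: 554 − 153 = 401
new-supplier parts without the outcome: 4573 − 401 = 4172
old-supplier parts without the outcome: 3582 − 153 = 3429
odds, new-supplier parts = 401/4172 = 0.09612
odds, old-supplier parts = 153/3429 = 0.04462
OR = 0.09612 / 0.04462 = 2.15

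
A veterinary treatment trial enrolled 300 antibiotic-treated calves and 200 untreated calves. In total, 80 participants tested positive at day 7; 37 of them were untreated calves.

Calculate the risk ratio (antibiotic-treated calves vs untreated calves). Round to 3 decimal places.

antibiotic-treated calves with the outcome: 80 − 37 = 43
antibiotic-treated calves without the outcome: 300 − 43 = 257
untreated calves without the outcome: 200 − 37 = 163
risk, antibiotic-treated calves = 43/300 = 0.1433
risk, untreated calves = 37/200 = 0.1850
RR = 0.1433 / 0.1850 = 0.775

0.775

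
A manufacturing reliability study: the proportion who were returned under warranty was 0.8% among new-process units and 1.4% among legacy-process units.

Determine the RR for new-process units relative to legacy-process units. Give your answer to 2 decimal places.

RR = 0.00800 / 0.01400 = 0.57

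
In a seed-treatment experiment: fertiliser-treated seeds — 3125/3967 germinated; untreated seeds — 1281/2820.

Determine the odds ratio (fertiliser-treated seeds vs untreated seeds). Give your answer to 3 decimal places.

odds, fertiliser-treated seeds = 3125/842 = 3.7114
odds, untreated seeds = 1281/1539 = 0.8324
OR = 3.7114 / 0.8324 = 4.459

4.459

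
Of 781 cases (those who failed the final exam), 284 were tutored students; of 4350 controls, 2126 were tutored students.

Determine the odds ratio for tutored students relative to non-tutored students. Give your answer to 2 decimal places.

OR = (284 × 2224) / (2126 × 497) = 631616/1056622 ≈ 0.60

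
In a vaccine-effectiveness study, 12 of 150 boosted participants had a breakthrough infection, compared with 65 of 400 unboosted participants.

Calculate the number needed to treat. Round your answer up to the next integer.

risk, boosted participants = 12/150 = 0.080000
risk, unboosted participants = 65/400 = 0.162500
absolute risk difference = 0.082500
1 / 0.082500 = 12.121 → round up → 13

13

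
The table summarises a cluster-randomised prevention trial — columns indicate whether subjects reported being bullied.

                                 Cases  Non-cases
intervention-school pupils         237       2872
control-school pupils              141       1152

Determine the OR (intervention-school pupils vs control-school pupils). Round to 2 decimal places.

OR = (237 × 1152) / (2872 × 141) = 273024/404952 ≈ 0.67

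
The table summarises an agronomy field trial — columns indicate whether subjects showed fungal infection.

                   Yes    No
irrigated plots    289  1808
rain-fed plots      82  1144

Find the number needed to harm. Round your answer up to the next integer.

15

risk, irrigated plots = 289/2097 = 0.137816
risk, rain-fed plots = 82/1226 = 0.066884
absolute risk difference = 0.070932
1 / 0.070932 = 14.098 → round up → 15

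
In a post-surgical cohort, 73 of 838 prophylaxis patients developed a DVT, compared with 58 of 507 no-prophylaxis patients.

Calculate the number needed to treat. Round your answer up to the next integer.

37

risk, prophylaxis patients = 73/838 = 0.087112
risk, no-prophylaxis patients = 58/507 = 0.114398
absolute risk difference = 0.027286
1 / 0.027286 = 36.649 → round up → 37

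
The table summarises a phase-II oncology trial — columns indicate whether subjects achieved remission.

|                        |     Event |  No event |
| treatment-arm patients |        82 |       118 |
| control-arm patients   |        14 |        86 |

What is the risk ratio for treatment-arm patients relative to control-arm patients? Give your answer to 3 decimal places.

risk, treatment-arm patients = 82/200 = 0.4100
risk, control-arm patients = 14/100 = 0.1400
RR = 0.4100 / 0.1400 = 2.929

2.929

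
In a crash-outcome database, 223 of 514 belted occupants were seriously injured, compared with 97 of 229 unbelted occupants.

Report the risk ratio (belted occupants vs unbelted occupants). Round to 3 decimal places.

risk, belted occupants = 223/514 = 0.4339
risk, unbelted occupants = 97/229 = 0.4236
RR = 0.4339 / 0.4236 = 1.024

1.024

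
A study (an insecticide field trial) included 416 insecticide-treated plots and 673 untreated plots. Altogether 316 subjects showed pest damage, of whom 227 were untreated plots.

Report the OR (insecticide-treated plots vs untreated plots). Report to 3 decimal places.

insecticide-treated plots with the outcome: 316 − 227 = 89
insecticide-treated plots without the outcome: 416 − 89 = 327
untreated plots without the outcome: 673 − 227 = 446
odds, insecticide-treated plots = 89/327 = 0.2722
odds, untreated plots = 227/446 = 0.5090
OR = 0.2722 / 0.5090 = 0.535

0.535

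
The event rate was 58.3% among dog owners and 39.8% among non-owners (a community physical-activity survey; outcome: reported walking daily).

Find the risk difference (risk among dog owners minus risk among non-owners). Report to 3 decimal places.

risk difference = 0.5830 − 0.3980 = 0.185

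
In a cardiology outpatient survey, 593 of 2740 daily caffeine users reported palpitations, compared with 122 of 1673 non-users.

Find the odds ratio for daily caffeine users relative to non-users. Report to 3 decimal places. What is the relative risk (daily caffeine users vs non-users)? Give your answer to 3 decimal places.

OR = (593 × 1551) / (2147 × 122) = 919743/261934 ≈ 3.511
risk, daily caffeine users = 593/2740 = 0.2164
risk, non-users = 122/1673 = 0.0729
RR = 0.2164 / 0.0729 = 2.968

OR = 3.511; RR = 2.968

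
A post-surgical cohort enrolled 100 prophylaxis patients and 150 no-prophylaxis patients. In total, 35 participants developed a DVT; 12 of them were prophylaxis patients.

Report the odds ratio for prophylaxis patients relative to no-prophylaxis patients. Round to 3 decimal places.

prophylaxis patients without the outcome: 100 − 12 = 88
no-prophylaxis patients with the outcome: 35 − 12 = 23
no-prophylaxis patients without the outcome: 150 − 23 = 127
OR = (12 × 127) / (88 × 23) = 1524/2024 ≈ 0.753

OR = 0.753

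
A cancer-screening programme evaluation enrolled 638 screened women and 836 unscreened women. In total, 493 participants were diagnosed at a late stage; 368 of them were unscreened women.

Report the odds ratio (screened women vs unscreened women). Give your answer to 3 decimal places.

0.310

screened women with the outcome: 493 − 368 = 125
screened women without the outcome: 638 − 125 = 513
unscreened women without the outcome: 836 − 368 = 468
odds, screened women = 125/513 = 0.2437
odds, unscreened women = 368/468 = 0.7863
OR = 0.2437 / 0.7863 = 0.310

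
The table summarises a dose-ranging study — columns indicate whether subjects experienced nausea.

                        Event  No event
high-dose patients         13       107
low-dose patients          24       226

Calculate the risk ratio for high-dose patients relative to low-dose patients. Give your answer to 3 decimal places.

1.128

risk, high-dose patients = 13/120 = 0.1083
risk, low-dose patients = 24/250 = 0.0960
RR = 0.1083 / 0.0960 = 1.128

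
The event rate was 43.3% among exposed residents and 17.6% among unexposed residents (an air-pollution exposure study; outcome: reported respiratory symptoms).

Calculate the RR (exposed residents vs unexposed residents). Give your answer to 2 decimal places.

RR = 0.4330 / 0.1760 = 2.46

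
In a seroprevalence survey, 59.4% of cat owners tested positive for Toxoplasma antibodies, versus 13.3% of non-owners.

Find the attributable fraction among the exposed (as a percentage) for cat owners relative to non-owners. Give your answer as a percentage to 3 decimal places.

AR% = (0.5940 − 0.1330) / 0.5940 = 0.7761 → 77.609%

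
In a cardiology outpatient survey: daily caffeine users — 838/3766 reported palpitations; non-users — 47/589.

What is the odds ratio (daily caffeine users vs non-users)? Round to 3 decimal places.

OR = (838 × 542) / (2928 × 47) = 454196/137616 ≈ 3.300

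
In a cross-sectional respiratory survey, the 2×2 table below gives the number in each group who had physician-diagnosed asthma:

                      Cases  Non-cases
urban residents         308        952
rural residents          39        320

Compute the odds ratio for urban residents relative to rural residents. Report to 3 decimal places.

OR = (308 × 320) / (952 × 39) = 98560/37128 ≈ 2.655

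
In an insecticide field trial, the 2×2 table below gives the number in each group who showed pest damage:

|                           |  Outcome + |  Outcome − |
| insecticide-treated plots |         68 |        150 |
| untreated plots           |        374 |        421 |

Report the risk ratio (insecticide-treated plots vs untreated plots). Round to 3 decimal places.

RR: 0.663

risk, insecticide-treated plots = 68/218 = 0.3119
risk, untreated plots = 374/795 = 0.4704
RR = 0.3119 / 0.4704 = 0.663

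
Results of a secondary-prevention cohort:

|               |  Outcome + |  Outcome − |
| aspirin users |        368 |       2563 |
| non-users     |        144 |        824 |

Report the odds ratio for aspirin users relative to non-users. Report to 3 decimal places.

OR = 0.822

odds, aspirin users = 368/2563 = 0.1436
odds, non-users = 144/824 = 0.1748
OR = 0.1436 / 0.1748 = 0.822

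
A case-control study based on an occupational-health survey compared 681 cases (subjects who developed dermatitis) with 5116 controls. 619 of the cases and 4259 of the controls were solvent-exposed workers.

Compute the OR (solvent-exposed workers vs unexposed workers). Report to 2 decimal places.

OR = (619 × 857) / (4259 × 62) = 530483/264058 ≈ 2.01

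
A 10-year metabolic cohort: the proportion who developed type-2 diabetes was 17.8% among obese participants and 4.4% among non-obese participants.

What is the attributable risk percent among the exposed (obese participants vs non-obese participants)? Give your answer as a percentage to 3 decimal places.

AR% = (0.17800 − 0.04400) / 0.17800 = 0.7528 → 75.281%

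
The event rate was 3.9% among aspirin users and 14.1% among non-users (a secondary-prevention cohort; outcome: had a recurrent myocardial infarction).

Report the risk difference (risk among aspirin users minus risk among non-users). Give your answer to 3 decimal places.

risk difference = 0.03900 − 0.14100 = -0.102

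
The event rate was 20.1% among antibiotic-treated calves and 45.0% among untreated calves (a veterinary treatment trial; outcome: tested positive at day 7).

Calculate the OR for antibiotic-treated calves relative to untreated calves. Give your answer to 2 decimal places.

odds, antibiotic-treated calves = 0.2010/0.7990 = 0.2516
odds, untreated calves = 0.4500/0.5500 = 0.8182
OR = 0.2516 / 0.8182 = 0.31

0.31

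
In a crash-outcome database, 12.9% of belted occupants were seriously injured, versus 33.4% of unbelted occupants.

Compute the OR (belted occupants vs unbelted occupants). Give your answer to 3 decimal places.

OR = 0.295

odds, belted occupants = 0.1290/0.8710 = 0.1481
odds, unbelted occupants = 0.3340/0.6660 = 0.5015
OR = 0.1481 / 0.5015 = 0.295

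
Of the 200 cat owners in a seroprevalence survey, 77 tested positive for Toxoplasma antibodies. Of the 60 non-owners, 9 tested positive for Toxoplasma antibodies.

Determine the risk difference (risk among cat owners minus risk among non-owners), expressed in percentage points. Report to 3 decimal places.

23.500

risk, cat owners = 77/200 = 0.3850
risk, non-owners = 9/60 = 0.1500
risk difference = 0.3850 − 0.1500 = 0.2350 → 23.500 percentage points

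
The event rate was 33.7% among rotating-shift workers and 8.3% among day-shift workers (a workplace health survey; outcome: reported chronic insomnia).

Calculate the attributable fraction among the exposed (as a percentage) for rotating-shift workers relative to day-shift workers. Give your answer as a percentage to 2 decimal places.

AR% = (0.3370 − 0.0830) / 0.3370 = 0.7537 → 75.37%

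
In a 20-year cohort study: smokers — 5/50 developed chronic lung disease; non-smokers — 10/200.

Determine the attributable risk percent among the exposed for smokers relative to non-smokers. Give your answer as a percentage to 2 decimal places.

50.00%

risk, smokers = 5/50 = 0.1000
risk, non-smokers = 10/200 = 0.0500
AR% = (0.1000 − 0.0500) / 0.1000 = 0.5000 → 50.00%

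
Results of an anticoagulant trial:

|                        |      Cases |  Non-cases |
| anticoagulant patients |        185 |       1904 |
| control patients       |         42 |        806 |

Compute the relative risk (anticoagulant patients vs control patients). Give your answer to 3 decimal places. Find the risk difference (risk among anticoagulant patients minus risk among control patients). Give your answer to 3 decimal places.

RR = 1.788; RD = 0.039

risk, anticoagulant patients = 185/2089 = 0.08856
risk, control patients = 42/848 = 0.04953
RR = 0.08856 / 0.04953 = 1.788
risk difference = 0.08856 − 0.04953 = 0.039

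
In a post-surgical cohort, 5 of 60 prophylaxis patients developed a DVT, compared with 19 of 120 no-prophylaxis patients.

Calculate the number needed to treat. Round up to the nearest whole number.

risk, prophylaxis patients = 5/60 = 0.083333
risk, no-prophylaxis patients = 19/120 = 0.158333
absolute risk difference = 0.075000
1 / 0.075000 = 13.333 → round up → 14

NNT ≈ 14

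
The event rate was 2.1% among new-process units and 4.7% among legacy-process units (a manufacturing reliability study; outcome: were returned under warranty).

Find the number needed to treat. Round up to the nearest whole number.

absolute risk difference = 0.026000
1 / 0.026000 = 38.462 → round up → 39

NNT ≈ 39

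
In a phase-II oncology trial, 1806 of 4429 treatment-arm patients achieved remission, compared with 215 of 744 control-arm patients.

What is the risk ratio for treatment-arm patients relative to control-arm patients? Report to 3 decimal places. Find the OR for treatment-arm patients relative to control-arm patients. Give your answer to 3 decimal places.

RR = 1.411; OR = 1.694

risk, treatment-arm patients = 1806/4429 = 0.4078
risk, control-arm patients = 215/744 = 0.2890
RR = 0.4078 / 0.2890 = 1.411
odds, treatment-arm patients = 1806/2623 = 0.6885
odds, control-arm patients = 215/529 = 0.4064
OR = 0.6885 / 0.4064 = 1.694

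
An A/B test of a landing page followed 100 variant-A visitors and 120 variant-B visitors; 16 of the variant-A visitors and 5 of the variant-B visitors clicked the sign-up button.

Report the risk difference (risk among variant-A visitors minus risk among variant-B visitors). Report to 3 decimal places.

RD = 0.118

risk, variant-A visitors = 16/100 = 0.16000
risk, variant-B visitors = 5/120 = 0.04167
risk difference = 0.16000 − 0.04167 = 0.118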